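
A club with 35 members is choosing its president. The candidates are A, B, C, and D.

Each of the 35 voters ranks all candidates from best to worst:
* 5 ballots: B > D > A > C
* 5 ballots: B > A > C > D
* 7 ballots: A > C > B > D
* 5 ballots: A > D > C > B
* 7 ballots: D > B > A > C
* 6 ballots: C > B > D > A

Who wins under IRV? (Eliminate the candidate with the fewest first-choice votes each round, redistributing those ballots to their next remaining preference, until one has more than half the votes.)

Round 1: A 12, B 10, C 6, D 7. C eliminated.
Round 2: A 12, B 16, D 7. D eliminated.
Round 3: A 12, B 23. B has a majority (≥18).

B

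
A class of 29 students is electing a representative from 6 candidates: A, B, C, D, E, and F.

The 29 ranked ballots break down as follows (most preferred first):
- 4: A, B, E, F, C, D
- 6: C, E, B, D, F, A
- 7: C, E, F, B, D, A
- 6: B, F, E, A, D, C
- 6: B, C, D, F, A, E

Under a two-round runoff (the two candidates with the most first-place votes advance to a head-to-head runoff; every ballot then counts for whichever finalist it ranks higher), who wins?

B

Round 1 first-place votes: A 4, B 12, C 13, D 0, E 0, F 0. C and B advance.
Runoff: C is ranked above B on 13 ballots, B above C on 16.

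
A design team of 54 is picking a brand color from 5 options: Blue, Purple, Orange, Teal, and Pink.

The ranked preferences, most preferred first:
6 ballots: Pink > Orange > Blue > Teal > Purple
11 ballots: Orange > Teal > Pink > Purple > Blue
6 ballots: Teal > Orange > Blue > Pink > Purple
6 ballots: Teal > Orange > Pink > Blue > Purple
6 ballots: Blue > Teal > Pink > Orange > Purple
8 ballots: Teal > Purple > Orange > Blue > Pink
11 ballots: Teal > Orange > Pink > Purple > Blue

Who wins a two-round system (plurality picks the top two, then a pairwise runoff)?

Teal

Round 1 first-place votes: Blue 6, Purple 0, Orange 11, Teal 31, Pink 6. Teal and Orange advance.
Runoff: Teal is ranked above Orange on 37 ballots, Orange above Teal on 17.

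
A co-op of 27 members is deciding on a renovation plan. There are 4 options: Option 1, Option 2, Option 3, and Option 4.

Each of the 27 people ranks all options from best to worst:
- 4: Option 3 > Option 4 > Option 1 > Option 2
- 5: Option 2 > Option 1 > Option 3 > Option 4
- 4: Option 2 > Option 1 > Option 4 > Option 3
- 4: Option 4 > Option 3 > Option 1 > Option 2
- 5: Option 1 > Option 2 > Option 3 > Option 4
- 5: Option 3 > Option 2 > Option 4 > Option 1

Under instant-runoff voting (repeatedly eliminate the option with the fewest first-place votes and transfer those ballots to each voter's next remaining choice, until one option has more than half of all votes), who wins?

Option 2

Round 1: Option 1 5, Option 2 9, Option 3 9, Option 4 4. Option 4 eliminated.
Round 2: Option 1 5, Option 2 9, Option 3 13. Option 1 eliminated.
Round 3: Option 2 14, Option 3 13. Option 2 has a majority (≥14).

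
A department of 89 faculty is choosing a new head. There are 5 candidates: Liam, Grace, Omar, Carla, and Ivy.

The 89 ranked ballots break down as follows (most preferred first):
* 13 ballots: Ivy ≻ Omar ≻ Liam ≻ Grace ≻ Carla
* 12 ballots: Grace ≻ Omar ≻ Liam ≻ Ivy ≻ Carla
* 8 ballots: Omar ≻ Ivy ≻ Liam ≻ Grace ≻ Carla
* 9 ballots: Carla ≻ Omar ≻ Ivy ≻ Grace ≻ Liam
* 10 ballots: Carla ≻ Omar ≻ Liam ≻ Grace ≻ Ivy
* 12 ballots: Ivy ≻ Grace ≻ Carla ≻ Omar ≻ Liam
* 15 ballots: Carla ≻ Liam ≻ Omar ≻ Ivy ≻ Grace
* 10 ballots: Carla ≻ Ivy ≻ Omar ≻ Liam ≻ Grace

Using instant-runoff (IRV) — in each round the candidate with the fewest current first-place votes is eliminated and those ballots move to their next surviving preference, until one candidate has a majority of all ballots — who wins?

Round 1: Liam 0, Grace 12, Omar 8, Carla 44, Ivy 25. Liam eliminated.
Round 2: Grace 12, Omar 8, Carla 44, Ivy 25. Omar eliminated.
Round 3: Grace 12, Carla 44, Ivy 33. Grace eliminated.
Round 4: Carla 44, Ivy 45. Ivy has a majority (≥45).

Ivy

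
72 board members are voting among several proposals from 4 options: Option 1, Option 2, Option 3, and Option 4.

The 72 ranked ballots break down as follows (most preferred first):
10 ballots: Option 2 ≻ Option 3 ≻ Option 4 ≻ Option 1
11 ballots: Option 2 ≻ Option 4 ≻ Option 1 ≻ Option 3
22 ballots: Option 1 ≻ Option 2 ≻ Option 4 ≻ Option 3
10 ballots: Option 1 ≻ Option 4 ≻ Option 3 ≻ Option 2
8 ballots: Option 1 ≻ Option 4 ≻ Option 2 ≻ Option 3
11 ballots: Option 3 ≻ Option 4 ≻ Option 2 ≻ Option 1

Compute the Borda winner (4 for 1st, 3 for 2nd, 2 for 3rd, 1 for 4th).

Option 1

Option 1: 10×1 + 11×2 + 22×4 + 10×4 + 8×4 + 11×1 = 203
Option 2: 10×4 + 11×4 + 22×3 + 10×1 + 8×2 + 11×2 = 198
Option 3: 10×3 + 11×1 + 22×1 + 10×2 + 8×1 + 11×4 = 135
Option 4: 10×2 + 11×3 + 22×2 + 10×3 + 8×3 + 11×3 = 184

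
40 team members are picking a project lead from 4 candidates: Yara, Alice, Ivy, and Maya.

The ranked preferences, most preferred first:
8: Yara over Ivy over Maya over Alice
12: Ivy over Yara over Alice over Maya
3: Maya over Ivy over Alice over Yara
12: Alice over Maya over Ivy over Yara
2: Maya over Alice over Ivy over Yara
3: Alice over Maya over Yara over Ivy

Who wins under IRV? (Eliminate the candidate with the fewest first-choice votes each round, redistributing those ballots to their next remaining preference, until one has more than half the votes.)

Round 1: Yara 8, Alice 15, Ivy 12, Maya 5. Maya eliminated.
Round 2: Yara 8, Alice 17, Ivy 15. Yara eliminated.
Round 3: Alice 17, Ivy 23. Ivy has a majority (≥21).

Ivy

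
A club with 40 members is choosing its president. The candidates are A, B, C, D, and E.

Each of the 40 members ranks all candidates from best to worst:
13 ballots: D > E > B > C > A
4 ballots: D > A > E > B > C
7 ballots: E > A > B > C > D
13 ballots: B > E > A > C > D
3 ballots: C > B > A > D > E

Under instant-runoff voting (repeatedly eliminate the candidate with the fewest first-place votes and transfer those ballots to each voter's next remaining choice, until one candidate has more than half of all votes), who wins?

Round 1: A 0, B 13, C 3, D 17, E 7. A eliminated.
Round 2: B 13, C 3, D 17, E 7. C eliminated.
Round 3: B 16, D 17, E 7. E eliminated.
Round 4: B 23, D 17. B has a majority (≥21).

B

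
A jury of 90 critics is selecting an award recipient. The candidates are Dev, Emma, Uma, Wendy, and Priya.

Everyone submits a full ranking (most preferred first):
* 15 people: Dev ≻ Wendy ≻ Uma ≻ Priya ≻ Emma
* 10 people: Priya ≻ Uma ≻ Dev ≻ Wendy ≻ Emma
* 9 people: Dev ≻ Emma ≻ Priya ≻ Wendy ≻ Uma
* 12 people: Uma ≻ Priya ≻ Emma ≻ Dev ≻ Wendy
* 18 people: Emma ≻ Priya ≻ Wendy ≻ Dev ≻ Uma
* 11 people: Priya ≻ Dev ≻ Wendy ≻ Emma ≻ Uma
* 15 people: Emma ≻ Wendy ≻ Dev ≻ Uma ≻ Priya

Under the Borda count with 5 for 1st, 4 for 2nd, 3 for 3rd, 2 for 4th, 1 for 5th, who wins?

Dev: 15×5 + 10×3 + 9×5 + 12×2 + 18×2 + 11×4 + 15×3 = 299
Emma: 15×1 + 10×1 + 9×4 + 12×3 + 18×5 + 11×2 + 15×5 = 284
Uma: 15×3 + 10×4 + 9×1 + 12×5 + 18×1 + 11×1 + 15×2 = 213
Wendy: 15×4 + 10×2 + 9×2 + 12×1 + 18×3 + 11×3 + 15×4 = 257
Priya: 15×2 + 10×5 + 9×3 + 12×4 + 18×4 + 11×5 + 15×1 = 297

Dev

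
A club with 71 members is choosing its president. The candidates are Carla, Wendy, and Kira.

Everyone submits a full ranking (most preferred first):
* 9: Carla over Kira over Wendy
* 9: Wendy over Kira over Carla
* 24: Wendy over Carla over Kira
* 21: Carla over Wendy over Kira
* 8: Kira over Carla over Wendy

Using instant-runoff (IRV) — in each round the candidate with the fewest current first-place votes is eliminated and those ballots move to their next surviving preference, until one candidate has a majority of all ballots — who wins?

Carla

Round 1: Carla 30, Wendy 33, Kira 8. Kira eliminated.
Round 2: Carla 38, Wendy 33. Carla has a majority (≥36).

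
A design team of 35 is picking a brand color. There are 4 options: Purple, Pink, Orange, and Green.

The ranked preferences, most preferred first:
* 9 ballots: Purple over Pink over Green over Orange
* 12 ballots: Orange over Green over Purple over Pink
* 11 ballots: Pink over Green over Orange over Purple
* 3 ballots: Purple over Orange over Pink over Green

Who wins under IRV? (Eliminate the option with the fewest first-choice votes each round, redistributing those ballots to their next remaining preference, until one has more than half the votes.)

Orange

Round 1: Purple 12, Pink 11, Orange 12, Green 0. Green eliminated.
Round 2: Purple 12, Pink 11, Orange 12. Pink eliminated.
Round 3: Purple 12, Orange 23. Orange has a majority (≥18).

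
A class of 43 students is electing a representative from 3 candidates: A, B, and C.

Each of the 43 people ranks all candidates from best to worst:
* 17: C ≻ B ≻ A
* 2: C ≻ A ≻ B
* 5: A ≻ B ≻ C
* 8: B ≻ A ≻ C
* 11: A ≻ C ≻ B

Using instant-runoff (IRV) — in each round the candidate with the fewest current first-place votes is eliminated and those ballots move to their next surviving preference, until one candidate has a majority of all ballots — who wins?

Round 1: A 16, B 8, C 19. B eliminated.
Round 2: A 24, C 19. A has a majority (≥22).

A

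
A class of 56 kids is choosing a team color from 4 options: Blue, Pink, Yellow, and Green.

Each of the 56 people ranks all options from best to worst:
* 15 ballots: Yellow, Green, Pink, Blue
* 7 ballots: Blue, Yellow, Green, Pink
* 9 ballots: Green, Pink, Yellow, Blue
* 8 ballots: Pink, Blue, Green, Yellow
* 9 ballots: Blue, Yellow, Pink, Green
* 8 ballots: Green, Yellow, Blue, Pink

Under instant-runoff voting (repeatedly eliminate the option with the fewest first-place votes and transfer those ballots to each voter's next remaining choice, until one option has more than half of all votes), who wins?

Green

Round 1: Blue 16, Pink 8, Yellow 15, Green 17. Pink eliminated.
Round 2: Blue 24, Yellow 15, Green 17. Yellow eliminated.
Round 3: Blue 24, Green 32. Green has a majority (≥29).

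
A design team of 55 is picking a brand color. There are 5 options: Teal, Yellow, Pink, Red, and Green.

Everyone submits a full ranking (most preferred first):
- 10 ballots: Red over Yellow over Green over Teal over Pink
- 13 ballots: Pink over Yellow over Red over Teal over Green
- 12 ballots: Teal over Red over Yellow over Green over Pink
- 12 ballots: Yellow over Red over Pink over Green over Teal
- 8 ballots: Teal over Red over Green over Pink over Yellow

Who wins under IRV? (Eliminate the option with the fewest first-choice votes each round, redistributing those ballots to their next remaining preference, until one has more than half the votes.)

Round 1: Teal 20, Yellow 12, Pink 13, Red 10, Green 0. Green eliminated.
Round 2: Teal 20, Yellow 12, Pink 13, Red 10. Red eliminated.
Round 3: Teal 20, Yellow 22, Pink 13. Pink eliminated.
Round 4: Teal 20, Yellow 35. Yellow has a majority (≥28).

Yellow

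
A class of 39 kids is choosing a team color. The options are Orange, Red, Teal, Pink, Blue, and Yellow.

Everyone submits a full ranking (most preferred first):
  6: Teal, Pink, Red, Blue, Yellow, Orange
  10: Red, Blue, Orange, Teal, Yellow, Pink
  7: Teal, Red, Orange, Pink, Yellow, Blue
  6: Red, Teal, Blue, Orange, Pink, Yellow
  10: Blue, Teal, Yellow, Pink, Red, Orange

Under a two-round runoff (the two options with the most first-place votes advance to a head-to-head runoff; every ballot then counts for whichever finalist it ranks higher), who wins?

Teal

Round 1 first-place votes: Orange 0, Red 16, Teal 13, Pink 0, Blue 10, Yellow 0. Red and Teal advance.
Runoff: Red is ranked above Teal on 16 ballots, Teal above Red on 23.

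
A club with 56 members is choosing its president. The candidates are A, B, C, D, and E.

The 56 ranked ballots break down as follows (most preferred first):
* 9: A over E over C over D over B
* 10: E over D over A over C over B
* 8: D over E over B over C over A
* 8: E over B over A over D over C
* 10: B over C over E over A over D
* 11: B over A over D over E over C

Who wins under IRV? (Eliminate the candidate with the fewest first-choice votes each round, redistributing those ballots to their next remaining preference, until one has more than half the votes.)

Round 1: A 9, B 21, C 0, D 8, E 18. C eliminated.
Round 2: A 9, B 21, D 8, E 18. D eliminated.
Round 3: A 9, B 21, E 26. A eliminated.
Round 4: B 21, E 35. E has a majority (≥29).

E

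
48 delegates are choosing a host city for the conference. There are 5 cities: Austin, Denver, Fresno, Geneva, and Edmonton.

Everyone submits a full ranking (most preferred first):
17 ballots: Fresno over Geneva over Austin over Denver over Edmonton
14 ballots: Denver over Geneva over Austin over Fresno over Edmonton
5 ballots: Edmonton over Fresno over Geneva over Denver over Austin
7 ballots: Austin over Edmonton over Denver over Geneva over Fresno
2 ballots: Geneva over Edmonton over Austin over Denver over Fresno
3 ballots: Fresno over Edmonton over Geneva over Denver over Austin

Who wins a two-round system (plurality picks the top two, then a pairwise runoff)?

Round 1 first-place votes: Austin 7, Denver 14, Fresno 20, Geneva 2, Edmonton 5. Fresno and Denver advance.
Runoff: Fresno is ranked above Denver on 25 ballots, Denver above Fresno on 23.

Fresno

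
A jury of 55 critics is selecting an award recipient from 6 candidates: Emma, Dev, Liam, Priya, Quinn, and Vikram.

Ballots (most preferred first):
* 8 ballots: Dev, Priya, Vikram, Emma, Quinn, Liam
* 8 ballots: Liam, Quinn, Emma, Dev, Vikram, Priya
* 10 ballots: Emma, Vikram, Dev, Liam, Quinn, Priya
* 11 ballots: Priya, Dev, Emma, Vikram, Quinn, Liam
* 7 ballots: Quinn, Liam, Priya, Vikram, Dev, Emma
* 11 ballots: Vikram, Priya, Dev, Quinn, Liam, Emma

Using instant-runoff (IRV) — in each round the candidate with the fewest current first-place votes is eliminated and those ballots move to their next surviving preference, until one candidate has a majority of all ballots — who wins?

Round 1: Emma 10, Dev 8, Liam 8, Priya 11, Quinn 7, Vikram 11. Quinn eliminated.
Round 2: Emma 10, Dev 8, Liam 15, Priya 11, Vikram 11. Dev eliminated.
Round 3: Emma 10, Liam 15, Priya 19, Vikram 11. Emma eliminated.
Round 4: Liam 15, Priya 19, Vikram 21. Liam eliminated.
Round 5: Priya 26, Vikram 29. Vikram has a majority (≥28).

Vikram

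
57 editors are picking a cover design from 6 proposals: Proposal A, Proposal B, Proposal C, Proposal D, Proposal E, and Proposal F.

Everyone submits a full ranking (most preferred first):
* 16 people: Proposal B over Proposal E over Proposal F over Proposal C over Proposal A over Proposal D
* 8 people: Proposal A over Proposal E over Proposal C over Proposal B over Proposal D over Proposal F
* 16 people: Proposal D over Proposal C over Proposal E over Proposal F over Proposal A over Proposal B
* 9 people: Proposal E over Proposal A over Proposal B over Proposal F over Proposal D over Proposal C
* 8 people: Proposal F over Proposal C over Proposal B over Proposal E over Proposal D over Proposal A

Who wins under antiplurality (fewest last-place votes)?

Last-place votes: Proposal A 8, Proposal B 16, Proposal C 9, Proposal D 16, Proposal E 0, Proposal F 8.

Proposal E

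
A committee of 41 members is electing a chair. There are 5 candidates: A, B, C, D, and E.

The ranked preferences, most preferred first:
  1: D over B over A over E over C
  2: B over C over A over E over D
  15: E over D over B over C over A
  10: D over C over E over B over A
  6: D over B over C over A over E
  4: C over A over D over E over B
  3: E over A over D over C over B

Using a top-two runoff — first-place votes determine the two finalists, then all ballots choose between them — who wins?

D

Round 1 first-place votes: A 0, B 2, C 4, D 17, E 18. E and D advance.
Runoff: E is ranked above D on 20 ballots, D above E on 21.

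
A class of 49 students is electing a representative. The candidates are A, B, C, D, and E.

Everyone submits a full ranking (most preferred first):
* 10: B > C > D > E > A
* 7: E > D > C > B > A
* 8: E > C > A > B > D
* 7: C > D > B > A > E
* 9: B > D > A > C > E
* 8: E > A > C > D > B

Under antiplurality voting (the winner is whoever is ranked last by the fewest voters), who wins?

C

Last-place votes: A 17, B 8, C 0, D 8, E 16.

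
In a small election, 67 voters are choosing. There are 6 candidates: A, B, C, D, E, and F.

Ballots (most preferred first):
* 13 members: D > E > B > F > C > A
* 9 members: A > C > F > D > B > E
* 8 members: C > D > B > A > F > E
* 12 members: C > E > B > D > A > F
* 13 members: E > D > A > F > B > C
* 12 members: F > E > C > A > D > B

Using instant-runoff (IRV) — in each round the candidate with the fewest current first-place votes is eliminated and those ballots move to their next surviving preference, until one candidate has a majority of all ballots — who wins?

E

Round 1: A 9, B 0, C 20, D 13, E 13, F 12. B eliminated.
Round 2: A 9, C 20, D 13, E 13, F 12. A eliminated.
Round 3: C 29, D 13, E 13, F 12. F eliminated.
Round 4: C 29, D 13, E 25. D eliminated.
Round 5: C 29, E 38. E has a majority (≥34).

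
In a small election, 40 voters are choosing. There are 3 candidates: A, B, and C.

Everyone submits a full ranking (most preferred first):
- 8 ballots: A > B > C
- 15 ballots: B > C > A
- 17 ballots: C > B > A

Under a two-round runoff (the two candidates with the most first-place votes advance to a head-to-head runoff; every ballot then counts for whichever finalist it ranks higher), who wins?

Round 1 first-place votes: A 8, B 15, C 17. C and B advance.
Runoff: C is ranked above B on 17 ballots, B above C on 23.

B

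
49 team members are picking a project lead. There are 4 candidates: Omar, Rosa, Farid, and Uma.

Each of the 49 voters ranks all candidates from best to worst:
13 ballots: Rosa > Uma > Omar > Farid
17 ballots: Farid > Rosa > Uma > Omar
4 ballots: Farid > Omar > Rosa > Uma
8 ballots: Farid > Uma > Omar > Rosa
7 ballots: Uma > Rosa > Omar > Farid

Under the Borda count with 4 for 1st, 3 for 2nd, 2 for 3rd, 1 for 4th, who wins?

Rosa

Omar: 13×2 + 17×1 + 4×3 + 8×2 + 7×2 = 85
Rosa: 13×4 + 17×3 + 4×2 + 8×1 + 7×3 = 140
Farid: 13×1 + 17×4 + 4×4 + 8×4 + 7×1 = 136
Uma: 13×3 + 17×2 + 4×1 + 8×3 + 7×4 = 129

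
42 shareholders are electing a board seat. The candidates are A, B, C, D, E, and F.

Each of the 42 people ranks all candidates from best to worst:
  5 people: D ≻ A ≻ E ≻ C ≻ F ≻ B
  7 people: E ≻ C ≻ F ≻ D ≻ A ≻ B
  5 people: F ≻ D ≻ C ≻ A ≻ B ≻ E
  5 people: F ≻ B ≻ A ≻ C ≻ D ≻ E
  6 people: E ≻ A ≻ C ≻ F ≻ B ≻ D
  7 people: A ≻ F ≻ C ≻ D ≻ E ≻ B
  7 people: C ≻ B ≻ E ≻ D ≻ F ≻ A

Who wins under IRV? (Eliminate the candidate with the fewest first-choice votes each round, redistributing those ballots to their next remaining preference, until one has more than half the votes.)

A

Round 1: A 7, B 0, C 7, D 5, E 13, F 10. B eliminated.
Round 2: A 7, C 7, D 5, E 13, F 10. D eliminated.
Round 3: A 12, C 7, E 13, F 10. C eliminated.
Round 4: A 12, E 20, F 10. F eliminated.
Round 5: A 22, E 20. A has a majority (≥22).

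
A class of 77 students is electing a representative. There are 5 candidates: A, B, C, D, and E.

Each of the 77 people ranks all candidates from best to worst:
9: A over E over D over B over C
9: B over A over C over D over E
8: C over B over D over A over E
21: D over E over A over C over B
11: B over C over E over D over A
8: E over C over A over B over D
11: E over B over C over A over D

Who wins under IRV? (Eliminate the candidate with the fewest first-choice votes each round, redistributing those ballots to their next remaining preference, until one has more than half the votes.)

E

Round 1: A 9, B 20, C 8, D 21, E 19. C eliminated.
Round 2: A 9, B 28, D 21, E 19. A eliminated.
Round 3: B 28, D 21, E 28. D eliminated.
Round 4: B 28, E 49. E has a majority (≥39).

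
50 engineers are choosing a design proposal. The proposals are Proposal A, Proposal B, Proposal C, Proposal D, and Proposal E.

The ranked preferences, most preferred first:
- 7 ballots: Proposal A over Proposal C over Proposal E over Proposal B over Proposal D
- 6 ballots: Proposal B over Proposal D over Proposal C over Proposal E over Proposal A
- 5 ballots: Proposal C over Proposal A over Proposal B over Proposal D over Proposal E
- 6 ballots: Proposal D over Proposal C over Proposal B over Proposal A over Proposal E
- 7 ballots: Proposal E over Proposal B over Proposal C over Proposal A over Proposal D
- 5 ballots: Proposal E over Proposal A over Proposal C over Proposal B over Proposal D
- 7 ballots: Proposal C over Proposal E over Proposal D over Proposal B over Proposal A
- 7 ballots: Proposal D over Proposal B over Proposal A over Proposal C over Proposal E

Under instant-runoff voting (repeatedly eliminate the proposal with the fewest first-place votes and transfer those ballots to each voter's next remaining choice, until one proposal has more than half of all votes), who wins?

Proposal C

Round 1: Proposal A 7, Proposal B 6, Proposal C 12, Proposal D 13, Proposal E 12. Proposal B eliminated.
Round 2: Proposal A 7, Proposal C 12, Proposal D 19, Proposal E 12. Proposal A eliminated.
Round 3: Proposal C 19, Proposal D 19, Proposal E 12. Proposal E eliminated.
Round 4: Proposal C 31, Proposal D 19. Proposal C has a majority (≥26).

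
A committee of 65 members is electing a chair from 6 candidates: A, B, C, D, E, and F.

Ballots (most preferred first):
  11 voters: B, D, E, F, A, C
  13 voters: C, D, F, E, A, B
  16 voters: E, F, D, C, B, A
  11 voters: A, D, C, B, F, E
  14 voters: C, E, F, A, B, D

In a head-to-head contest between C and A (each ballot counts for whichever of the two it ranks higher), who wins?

C

C is ranked above A on 43 ballots; A above C on 22.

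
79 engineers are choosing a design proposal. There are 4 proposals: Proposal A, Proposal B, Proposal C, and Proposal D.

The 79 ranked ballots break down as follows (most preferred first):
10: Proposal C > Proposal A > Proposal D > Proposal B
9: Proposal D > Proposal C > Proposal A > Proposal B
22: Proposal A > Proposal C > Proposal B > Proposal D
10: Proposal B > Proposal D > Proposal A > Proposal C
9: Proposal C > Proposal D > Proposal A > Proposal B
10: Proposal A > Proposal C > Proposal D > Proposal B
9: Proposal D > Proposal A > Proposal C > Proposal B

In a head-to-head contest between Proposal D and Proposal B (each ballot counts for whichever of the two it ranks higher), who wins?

Proposal D is ranked above Proposal B on 47 ballots; Proposal B above Proposal D on 32.

Proposal D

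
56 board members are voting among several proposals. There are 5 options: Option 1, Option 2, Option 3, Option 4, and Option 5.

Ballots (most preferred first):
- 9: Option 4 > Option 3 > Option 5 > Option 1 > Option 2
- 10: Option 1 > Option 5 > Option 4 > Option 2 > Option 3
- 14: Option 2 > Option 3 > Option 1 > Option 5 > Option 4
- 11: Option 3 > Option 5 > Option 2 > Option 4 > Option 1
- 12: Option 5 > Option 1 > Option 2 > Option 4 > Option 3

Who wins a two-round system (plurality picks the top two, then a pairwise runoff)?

Round 1 first-place votes: Option 1 10, Option 2 14, Option 3 11, Option 4 9, Option 5 12. Option 2 and Option 5 advance.
Runoff: Option 2 is ranked above Option 5 on 14 ballots, Option 5 above Option 2 on 42.

Option 5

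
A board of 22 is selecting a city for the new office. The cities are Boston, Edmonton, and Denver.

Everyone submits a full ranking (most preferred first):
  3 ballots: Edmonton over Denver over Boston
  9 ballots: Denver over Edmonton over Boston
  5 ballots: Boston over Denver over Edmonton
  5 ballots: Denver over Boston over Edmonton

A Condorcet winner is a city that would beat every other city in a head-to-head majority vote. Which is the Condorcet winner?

Denver

Denver vs Boston: 17–5
Denver vs Edmonton: 19–3
Denver beats every other city.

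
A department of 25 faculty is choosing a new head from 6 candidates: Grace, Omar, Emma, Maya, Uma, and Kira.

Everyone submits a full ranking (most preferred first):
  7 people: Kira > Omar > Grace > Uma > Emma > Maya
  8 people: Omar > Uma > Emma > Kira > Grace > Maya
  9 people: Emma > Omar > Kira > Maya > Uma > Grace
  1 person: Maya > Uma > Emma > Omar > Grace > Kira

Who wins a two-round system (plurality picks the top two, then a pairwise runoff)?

Round 1 first-place votes: Grace 0, Omar 8, Emma 9, Maya 1, Uma 0, Kira 7. Emma and Omar advance.
Runoff: Emma is ranked above Omar on 10 ballots, Omar above Emma on 15.

Omar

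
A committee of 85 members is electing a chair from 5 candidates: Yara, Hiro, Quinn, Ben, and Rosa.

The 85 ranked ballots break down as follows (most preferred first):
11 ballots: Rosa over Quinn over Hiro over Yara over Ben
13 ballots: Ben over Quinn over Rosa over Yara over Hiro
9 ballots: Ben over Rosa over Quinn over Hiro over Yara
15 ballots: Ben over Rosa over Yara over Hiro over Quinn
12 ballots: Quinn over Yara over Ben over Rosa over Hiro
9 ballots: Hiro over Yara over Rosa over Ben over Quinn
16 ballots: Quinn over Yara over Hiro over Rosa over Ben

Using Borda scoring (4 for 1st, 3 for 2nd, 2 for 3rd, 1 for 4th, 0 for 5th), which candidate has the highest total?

Quinn

Yara: 11×1 + 13×1 + 9×0 + 15×2 + 12×3 + 9×3 + 16×3 = 165
Hiro: 11×2 + 13×0 + 9×1 + 15×1 + 12×0 + 9×4 + 16×2 = 114
Quinn: 11×3 + 13×3 + 9×2 + 15×0 + 12×4 + 9×0 + 16×4 = 202
Ben: 11×0 + 13×4 + 9×4 + 15×4 + 12×2 + 9×1 + 16×0 = 181
Rosa: 11×4 + 13×2 + 9×3 + 15×3 + 12×1 + 9×2 + 16×1 = 188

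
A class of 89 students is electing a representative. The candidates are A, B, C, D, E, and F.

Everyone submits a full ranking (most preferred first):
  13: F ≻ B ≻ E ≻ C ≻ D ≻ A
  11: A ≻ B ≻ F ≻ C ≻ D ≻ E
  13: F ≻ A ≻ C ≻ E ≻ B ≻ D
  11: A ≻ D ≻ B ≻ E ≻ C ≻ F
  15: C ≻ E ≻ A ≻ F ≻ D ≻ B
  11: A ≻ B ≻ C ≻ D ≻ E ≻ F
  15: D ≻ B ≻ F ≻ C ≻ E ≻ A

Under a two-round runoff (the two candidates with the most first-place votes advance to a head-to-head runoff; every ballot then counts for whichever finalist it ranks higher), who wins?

Round 1 first-place votes: A 33, B 0, C 15, D 15, E 0, F 26. A and F advance.
Runoff: A is ranked above F on 48 ballots, F above A on 41.

A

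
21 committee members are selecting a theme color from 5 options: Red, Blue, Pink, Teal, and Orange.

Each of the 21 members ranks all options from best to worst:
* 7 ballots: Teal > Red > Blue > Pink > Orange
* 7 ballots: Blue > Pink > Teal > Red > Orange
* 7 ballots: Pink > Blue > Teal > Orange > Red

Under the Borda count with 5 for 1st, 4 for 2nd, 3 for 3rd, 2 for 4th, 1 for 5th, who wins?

Blue

Red: 7×4 + 7×2 + 7×1 = 49
Blue: 7×3 + 7×5 + 7×4 = 84
Pink: 7×2 + 7×4 + 7×5 = 77
Teal: 7×5 + 7×3 + 7×3 = 77
Orange: 7×1 + 7×1 + 7×2 = 28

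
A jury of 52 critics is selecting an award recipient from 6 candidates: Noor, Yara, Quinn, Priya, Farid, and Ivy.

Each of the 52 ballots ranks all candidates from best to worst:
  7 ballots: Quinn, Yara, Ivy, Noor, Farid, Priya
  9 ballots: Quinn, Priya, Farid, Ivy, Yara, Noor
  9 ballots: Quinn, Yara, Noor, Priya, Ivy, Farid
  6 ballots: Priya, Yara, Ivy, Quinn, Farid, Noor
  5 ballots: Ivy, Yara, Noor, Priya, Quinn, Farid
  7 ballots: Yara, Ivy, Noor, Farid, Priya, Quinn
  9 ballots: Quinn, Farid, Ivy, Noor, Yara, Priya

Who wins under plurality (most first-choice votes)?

First-place votes: Noor 0, Yara 7, Quinn 34, Priya 6, Farid 0, Ivy 5.

Quinn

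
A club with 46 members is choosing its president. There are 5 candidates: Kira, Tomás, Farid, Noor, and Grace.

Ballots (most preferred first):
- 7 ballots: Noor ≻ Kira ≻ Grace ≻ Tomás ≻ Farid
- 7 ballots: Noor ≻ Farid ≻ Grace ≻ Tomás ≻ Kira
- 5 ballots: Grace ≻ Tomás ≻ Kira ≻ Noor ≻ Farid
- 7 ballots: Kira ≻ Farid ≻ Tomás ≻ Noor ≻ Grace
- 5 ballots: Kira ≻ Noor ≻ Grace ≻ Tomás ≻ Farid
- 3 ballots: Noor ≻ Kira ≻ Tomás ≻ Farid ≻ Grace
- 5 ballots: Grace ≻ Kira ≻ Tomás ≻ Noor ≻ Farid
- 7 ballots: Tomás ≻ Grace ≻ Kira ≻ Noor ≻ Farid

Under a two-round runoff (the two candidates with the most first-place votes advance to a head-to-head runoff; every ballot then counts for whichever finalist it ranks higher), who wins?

Round 1 first-place votes: Kira 12, Tomás 7, Farid 0, Noor 17, Grace 10. Noor and Kira advance.
Runoff: Noor is ranked above Kira on 17 ballots, Kira above Noor on 29.

Kira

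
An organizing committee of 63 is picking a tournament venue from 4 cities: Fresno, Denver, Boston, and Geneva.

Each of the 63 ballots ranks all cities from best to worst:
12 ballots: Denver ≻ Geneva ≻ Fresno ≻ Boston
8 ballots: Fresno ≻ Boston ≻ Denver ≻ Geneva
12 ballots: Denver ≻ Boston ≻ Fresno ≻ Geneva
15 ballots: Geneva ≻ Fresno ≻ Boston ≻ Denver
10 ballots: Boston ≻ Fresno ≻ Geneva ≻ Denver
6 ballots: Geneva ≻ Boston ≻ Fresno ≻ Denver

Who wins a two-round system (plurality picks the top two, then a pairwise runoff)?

Denver

Round 1 first-place votes: Fresno 8, Denver 24, Boston 10, Geneva 21. Denver and Geneva advance.
Runoff: Denver is ranked above Geneva on 32 ballots, Geneva above Denver on 31.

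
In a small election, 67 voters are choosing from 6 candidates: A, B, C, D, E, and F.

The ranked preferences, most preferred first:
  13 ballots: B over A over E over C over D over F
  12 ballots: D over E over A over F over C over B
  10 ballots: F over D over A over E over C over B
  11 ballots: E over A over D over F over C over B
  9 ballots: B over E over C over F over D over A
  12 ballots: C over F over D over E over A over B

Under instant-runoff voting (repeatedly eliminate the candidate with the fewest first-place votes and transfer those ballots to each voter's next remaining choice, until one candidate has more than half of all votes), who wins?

Round 1: A 0, B 22, C 12, D 12, E 11, F 10. A eliminated.
Round 2: B 22, C 12, D 12, E 11, F 10. F eliminated.
Round 3: B 22, C 12, D 22, E 11. E eliminated.
Round 4: B 22, C 12, D 33. C eliminated.
Round 5: B 22, D 45. D has a majority (≥34).

D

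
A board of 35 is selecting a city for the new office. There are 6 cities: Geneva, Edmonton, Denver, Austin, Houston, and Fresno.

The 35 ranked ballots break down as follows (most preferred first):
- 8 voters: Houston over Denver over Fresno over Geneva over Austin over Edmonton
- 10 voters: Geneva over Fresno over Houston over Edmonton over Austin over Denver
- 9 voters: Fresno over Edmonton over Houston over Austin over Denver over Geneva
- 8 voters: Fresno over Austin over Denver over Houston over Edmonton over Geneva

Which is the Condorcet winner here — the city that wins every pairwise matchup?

Fresno

Fresno vs Geneva: 25–10
Fresno vs Edmonton: 35–0
Fresno vs Denver: 27–8
Fresno vs Austin: 35–0
Fresno vs Houston: 27–8
Fresno beats every other city.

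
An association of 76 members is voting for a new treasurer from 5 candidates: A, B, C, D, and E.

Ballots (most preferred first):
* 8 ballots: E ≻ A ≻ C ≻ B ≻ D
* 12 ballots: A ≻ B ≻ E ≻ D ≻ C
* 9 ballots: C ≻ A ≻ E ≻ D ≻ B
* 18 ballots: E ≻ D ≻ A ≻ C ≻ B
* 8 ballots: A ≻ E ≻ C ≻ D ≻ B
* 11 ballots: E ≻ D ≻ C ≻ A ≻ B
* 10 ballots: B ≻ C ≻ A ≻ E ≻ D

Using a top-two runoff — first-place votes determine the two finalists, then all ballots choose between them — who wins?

A

Round 1 first-place votes: A 20, B 10, C 9, D 0, E 37. E and A advance.
Runoff: E is ranked above A on 37 ballots, A above E on 39.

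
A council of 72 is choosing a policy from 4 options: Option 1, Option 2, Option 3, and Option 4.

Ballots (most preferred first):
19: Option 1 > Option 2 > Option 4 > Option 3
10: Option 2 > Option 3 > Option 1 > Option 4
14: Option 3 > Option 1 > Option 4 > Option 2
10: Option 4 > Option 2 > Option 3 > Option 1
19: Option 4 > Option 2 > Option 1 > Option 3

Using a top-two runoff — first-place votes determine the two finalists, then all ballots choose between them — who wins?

Round 1 first-place votes: Option 1 19, Option 2 10, Option 3 14, Option 4 29. Option 4 and Option 1 advance.
Runoff: Option 4 is ranked above Option 1 on 29 ballots, Option 1 above Option 4 on 43.

Option 1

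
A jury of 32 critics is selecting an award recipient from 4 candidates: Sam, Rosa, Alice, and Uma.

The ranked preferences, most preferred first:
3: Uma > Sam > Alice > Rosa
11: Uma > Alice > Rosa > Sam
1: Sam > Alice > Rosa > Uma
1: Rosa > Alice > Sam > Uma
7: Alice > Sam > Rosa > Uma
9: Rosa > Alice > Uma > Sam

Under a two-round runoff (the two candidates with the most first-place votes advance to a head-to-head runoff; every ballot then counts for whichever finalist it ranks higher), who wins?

Round 1 first-place votes: Sam 1, Rosa 10, Alice 7, Uma 14. Uma and Rosa advance.
Runoff: Uma is ranked above Rosa on 14 ballots, Rosa above Uma on 18.

Rosa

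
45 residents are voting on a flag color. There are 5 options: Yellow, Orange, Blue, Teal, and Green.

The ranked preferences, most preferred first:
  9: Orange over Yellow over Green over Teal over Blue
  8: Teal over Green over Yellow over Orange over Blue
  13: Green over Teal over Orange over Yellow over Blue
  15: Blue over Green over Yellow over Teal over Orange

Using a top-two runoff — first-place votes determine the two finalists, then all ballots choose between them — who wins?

Green

Round 1 first-place votes: Yellow 0, Orange 9, Blue 15, Teal 8, Green 13. Blue and Green advance.
Runoff: Blue is ranked above Green on 15 ballots, Green above Blue on 30.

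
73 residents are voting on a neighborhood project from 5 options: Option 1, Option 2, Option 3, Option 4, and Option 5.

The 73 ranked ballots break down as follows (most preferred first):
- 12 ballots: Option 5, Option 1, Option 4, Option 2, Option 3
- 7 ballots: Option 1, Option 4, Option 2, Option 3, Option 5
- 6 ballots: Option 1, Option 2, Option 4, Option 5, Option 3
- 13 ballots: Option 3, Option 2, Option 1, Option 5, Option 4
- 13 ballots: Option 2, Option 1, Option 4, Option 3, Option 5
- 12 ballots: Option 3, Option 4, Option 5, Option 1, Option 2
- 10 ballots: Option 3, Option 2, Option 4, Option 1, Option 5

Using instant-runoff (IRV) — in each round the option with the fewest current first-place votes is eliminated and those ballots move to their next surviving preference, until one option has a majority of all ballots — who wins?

Option 1

Round 1: Option 1 13, Option 2 13, Option 3 35, Option 4 0, Option 5 12. Option 4 eliminated.
Round 2: Option 1 13, Option 2 13, Option 3 35, Option 5 12. Option 5 eliminated.
Round 3: Option 1 25, Option 2 13, Option 3 35. Option 2 eliminated.
Round 4: Option 1 38, Option 3 35. Option 1 has a majority (≥37).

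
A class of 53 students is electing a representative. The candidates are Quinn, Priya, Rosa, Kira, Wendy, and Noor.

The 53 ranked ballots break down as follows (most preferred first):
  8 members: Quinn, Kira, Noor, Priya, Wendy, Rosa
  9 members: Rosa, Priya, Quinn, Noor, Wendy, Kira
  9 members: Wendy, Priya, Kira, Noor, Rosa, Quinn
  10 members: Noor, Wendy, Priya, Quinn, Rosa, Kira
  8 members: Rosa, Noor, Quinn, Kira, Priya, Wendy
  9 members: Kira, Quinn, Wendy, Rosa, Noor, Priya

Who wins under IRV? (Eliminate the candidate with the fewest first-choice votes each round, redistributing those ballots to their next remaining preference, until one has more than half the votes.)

Rosa

Round 1: Quinn 8, Priya 0, Rosa 17, Kira 9, Wendy 9, Noor 10. Priya eliminated.
Round 2: Quinn 8, Rosa 17, Kira 9, Wendy 9, Noor 10. Quinn eliminated.
Round 3: Rosa 17, Kira 17, Wendy 9, Noor 10. Wendy eliminated.
Round 4: Rosa 17, Kira 26, Noor 10. Noor eliminated.
Round 5: Rosa 27, Kira 26. Rosa has a majority (≥27).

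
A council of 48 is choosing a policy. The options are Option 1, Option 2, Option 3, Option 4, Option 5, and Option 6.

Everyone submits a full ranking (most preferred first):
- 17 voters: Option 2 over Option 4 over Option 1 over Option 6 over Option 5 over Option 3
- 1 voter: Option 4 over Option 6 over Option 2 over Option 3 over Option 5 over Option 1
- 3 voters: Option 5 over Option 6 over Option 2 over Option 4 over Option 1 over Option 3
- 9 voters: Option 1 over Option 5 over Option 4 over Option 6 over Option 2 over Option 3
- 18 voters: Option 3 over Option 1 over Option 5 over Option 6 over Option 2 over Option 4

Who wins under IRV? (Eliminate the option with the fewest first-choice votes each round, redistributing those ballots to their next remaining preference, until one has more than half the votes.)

Option 2

Round 1: Option 1 9, Option 2 17, Option 3 18, Option 4 1, Option 5 3, Option 6 0. Option 6 eliminated.
Round 2: Option 1 9, Option 2 17, Option 3 18, Option 4 1, Option 5 3. Option 4 eliminated.
Round 3: Option 1 9, Option 2 18, Option 3 18, Option 5 3. Option 5 eliminated.
Round 4: Option 1 9, Option 2 21, Option 3 18. Option 1 eliminated.
Round 5: Option 2 30, Option 3 18. Option 2 has a majority (≥25).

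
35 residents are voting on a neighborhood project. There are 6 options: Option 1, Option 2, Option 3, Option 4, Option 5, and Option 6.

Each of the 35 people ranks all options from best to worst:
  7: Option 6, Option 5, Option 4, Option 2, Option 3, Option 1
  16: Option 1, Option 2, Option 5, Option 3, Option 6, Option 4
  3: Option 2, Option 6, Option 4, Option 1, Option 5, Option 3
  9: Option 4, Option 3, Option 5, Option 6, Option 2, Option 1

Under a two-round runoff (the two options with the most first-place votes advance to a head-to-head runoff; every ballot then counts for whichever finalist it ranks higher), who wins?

Option 4

Round 1 first-place votes: Option 1 16, Option 2 3, Option 3 0, Option 4 9, Option 5 0, Option 6 7. Option 1 and Option 4 advance.
Runoff: Option 1 is ranked above Option 4 on 16 ballots, Option 4 above Option 1 on 19.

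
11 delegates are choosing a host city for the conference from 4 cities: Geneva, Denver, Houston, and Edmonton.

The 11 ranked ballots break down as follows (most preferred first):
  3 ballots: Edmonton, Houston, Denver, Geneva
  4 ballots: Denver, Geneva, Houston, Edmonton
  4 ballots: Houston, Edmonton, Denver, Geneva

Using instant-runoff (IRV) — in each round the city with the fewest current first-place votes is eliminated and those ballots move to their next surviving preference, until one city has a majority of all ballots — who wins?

Houston

Round 1: Geneva 0, Denver 4, Houston 4, Edmonton 3. Geneva eliminated.
Round 2: Denver 4, Houston 4, Edmonton 3. Edmonton eliminated.
Round 3: Denver 4, Houston 7. Houston has a majority (≥6).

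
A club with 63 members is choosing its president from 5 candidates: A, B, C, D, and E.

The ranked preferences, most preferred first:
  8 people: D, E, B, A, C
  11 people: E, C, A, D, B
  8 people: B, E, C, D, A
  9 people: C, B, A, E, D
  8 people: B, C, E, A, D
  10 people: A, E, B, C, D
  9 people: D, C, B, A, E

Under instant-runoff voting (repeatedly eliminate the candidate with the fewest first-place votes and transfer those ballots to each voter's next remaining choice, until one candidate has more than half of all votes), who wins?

B

Round 1: A 10, B 16, C 9, D 17, E 11. C eliminated.
Round 2: A 10, B 25, D 17, E 11. A eliminated.
Round 3: B 25, D 17, E 21. D eliminated.
Round 4: B 34, E 29. B has a majority (≥32).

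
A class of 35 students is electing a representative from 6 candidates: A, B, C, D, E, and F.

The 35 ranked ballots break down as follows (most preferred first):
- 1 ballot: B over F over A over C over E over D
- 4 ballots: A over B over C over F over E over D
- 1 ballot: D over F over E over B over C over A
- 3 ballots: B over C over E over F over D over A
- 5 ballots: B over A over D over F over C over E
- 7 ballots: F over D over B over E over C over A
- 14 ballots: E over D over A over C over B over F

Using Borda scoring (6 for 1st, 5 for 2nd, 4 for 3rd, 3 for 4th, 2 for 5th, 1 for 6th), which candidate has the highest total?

A: 1×4 + 4×6 + 1×1 + 3×1 + 5×5 + 7×1 + 14×4 = 120
B: 1×6 + 4×5 + 1×3 + 3×6 + 5×6 + 7×4 + 14×2 = 133
C: 1×3 + 4×4 + 1×2 + 3×5 + 5×2 + 7×2 + 14×3 = 102
D: 1×1 + 4×1 + 1×6 + 3×2 + 5×4 + 7×5 + 14×5 = 142
E: 1×2 + 4×2 + 1×4 + 3×4 + 5×1 + 7×3 + 14×6 = 136
F: 1×5 + 4×3 + 1×5 + 3×3 + 5×3 + 7×6 + 14×1 = 102

D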